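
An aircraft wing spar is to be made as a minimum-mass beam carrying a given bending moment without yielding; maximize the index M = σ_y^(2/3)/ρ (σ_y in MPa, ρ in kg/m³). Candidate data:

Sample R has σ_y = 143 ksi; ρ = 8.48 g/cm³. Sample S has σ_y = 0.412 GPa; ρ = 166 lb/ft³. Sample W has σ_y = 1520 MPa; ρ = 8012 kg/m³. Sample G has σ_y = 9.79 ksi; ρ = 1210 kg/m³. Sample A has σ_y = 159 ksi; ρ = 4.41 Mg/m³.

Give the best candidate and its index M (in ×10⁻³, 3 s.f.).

sample A, M = 24.1×10⁻³

After converting to SI:
  sample R: σ_y = 986.0 MPa, ρ = 8480 kg/m³
  sample S: σ_y = 412.0 MPa, ρ = 2659 kg/m³
  sample W: σ_y = 1520 MPa, ρ = 8012 kg/m³
  sample G: σ_y = 67.50 MPa, ρ = 1210 kg/m³
  sample A: σ_y = 1096 MPa, ρ = 4410 kg/m³
  sample A: M = 24.1×10⁻³
  sample S: M = 20.8×10⁻³
  sample W: M = 16.5×10⁻³
  sample G: M = 13.7×10⁻³
  sample R: M = 11.7×10⁻³
Sample A has the largest M.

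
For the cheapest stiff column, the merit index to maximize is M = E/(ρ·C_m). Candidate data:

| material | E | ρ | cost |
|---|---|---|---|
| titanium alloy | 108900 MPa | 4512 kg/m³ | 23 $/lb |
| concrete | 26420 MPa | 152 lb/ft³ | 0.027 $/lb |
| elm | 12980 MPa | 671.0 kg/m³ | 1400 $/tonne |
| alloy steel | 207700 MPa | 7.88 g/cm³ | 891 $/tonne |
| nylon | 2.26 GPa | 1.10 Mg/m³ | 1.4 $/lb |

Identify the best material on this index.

In SI units:
  titanium alloy: E = 108.9 GPa, ρ = 4512 kg/m³, cost = 50.71 $/kg
  concrete: E = 26.42 GPa, ρ = 2435 kg/m³, cost = 0.05952 $/kg
  elm: E = 12.98 GPa, ρ = 671.0 kg/m³, cost = 1.400 $/kg
  alloy steel: E = 207.7 GPa, ρ = 7880 kg/m³, cost = 0.8910 $/kg
  nylon: E = 2.260 GPa, ρ = 1100 kg/m³, cost = 3.086 $/kg
  concrete: M = 182 MN·m per $
  alloy steel: M = 29.6 MN·m per $
  elm: M = 13.8 MN·m per $
  nylon: M = 0.666 MN·m per $
  titanium alloy: M = 0.476 MN·m per $
Highest index: concrete.

concrete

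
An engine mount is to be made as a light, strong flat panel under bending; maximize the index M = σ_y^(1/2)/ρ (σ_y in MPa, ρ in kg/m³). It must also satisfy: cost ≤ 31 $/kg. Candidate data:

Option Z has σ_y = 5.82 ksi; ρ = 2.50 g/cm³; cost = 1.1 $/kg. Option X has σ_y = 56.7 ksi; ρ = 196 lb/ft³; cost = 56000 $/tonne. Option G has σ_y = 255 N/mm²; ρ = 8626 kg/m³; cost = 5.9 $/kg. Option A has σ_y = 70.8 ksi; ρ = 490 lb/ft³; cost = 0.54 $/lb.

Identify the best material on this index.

option A

Screen on constraints: cost ≤ 31 $/kg. Survivors: option Z, option G, option A.
After converting to SI:
  option Z: σ_y = 40.13 MPa, ρ = 2500 kg/m³
  option G: σ_y = 255.0 MPa, ρ = 8626 kg/m³
  option A: σ_y = 488.1 MPa, ρ = 7849 kg/m³
  option A: M = 2.81×10⁻³
  option Z: M = 2.53×10⁻³
  option G: M = 1.85×10⁻³
The maximum is for option A.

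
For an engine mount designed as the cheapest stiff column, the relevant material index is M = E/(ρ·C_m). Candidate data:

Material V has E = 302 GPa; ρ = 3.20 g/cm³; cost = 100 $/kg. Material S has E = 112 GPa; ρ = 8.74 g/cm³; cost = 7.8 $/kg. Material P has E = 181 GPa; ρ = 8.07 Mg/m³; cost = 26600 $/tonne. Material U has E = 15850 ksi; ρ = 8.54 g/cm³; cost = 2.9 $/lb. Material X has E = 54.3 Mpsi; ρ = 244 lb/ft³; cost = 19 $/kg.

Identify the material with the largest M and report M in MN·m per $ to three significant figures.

material X, M = 5.04 MN·m per $

Normalizing units and computing the index:
  material V: E = 302.0 GPa, ρ = 3200 kg/m³, cost = 100.0 $/kg
  material S: E = 112.0 GPa, ρ = 8740 kg/m³, cost = 7.800 $/kg
  material P: E = 181.0 GPa, ρ = 8070 kg/m³, cost = 26.60 $/kg
  material U: E = 109.3 GPa, ρ = 8540 kg/m³, cost = 6.393 $/kg
  material X: E = 374.4 GPa, ρ = 3909 kg/m³, cost = 19.00 $/kg
  material X: M = 5.04 MN·m per $
  material U: M = 2.00 MN·m per $
  material S: M = 1.64 MN·m per $
  material V: M = 0.944 MN·m per $
  material P: M = 0.843 MN·m per $
Highest index: material X.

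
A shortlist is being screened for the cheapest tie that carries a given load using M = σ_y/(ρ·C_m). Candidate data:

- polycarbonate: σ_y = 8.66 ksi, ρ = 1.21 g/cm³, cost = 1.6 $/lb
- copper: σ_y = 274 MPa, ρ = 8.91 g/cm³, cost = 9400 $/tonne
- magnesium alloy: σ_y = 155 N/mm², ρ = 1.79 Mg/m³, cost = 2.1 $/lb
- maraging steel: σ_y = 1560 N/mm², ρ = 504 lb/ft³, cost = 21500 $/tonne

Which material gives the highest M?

magnesium alloy

Normalizing units and computing the index:
  polycarbonate: σ_y = 59.71 MPa, ρ = 1210 kg/m³, cost = 3.527 $/kg
  copper: σ_y = 274.0 MPa, ρ = 8910 kg/m³, cost = 9.400 $/kg
  magnesium alloy: σ_y = 155.0 MPa, ρ = 1790 kg/m³, cost = 4.630 $/kg
  maraging steel: σ_y = 1560 MPa, ρ = 8073 kg/m³, cost = 21.50 $/kg
  magnesium alloy: M = 18.7 kN·m per $
  polycarbonate: M = 14.0 kN·m per $
  maraging steel: M = 8.99 kN·m per $
  copper: M = 3.27 kN·m per $
Magnesium alloy has the largest M.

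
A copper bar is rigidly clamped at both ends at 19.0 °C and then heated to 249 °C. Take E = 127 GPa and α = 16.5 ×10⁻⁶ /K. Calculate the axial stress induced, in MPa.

ΔT = 230.0 K. Constrained thermal stress σ = E·α·ΔT = 127.0×10³ MPa × 16.5×10⁻⁶ × 230.0 = 482 MPa (compressive).

482 MPa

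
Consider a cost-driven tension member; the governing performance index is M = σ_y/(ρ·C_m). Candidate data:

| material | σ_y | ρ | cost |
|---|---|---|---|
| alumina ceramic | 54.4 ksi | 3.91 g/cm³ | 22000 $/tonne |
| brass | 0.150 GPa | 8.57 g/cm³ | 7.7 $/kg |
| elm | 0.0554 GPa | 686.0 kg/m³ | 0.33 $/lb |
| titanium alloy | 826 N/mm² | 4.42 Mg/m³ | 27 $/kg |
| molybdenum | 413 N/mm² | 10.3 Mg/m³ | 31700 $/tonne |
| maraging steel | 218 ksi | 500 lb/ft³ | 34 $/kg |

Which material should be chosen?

elm

Putting every candidate on a common basis:
  alumina ceramic: σ_y = 375.1 MPa, ρ = 3910 kg/m³, cost = 22.00 $/kg
  brass: σ_y = 150.0 MPa, ρ = 8570 kg/m³, cost = 7.700 $/kg
  elm: σ_y = 55.40 MPa, ρ = 686.0 kg/m³, cost = 0.7275 $/kg
  titanium alloy: σ_y = 826.0 MPa, ρ = 4420 kg/m³, cost = 27.00 $/kg
  molybdenum: σ_y = 413.0 MPa, ρ = 10300 kg/m³, cost = 31.70 $/kg
  maraging steel: σ_y = 1503 MPa, ρ = 8009 kg/m³, cost = 34.00 $/kg
  elm: M = 111 kN·m per $
  titanium alloy: M = 6.92 kN·m per $
  maraging steel: M = 5.52 kN·m per $
  alumina ceramic: M = 4.36 kN·m per $
  brass: M = 2.27 kN·m per $
  molybdenum: M = 1.26 kN·m per $
The maximum is for elm.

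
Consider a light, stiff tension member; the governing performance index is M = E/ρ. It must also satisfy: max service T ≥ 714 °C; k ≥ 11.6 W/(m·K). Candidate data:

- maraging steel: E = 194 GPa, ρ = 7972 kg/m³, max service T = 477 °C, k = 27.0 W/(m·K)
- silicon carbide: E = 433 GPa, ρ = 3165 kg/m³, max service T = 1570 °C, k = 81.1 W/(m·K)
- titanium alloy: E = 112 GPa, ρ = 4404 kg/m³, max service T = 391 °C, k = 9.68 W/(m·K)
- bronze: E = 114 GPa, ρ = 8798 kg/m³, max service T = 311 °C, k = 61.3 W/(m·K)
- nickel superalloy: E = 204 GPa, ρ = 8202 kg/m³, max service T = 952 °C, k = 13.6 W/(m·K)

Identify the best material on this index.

silicon carbide

Screen on constraints: max service T ≥ 714 °C; k ≥ 11.6 W/(m·K). Survivors: silicon carbide, nickel superalloy.
Evaluate M for each candidate:
  silicon carbide: M = 137 MN·m/kg
  nickel superalloy: M = 24.9 MN·m/kg
The maximum is for silicon carbide.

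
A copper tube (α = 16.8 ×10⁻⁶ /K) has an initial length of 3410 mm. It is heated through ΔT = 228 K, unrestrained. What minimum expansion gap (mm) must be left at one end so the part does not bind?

13.1 mm

ΔL = α·L₀·ΔT = 16.8×10⁻⁶ × 3410 mm × 228.0 K = 13.1 mm.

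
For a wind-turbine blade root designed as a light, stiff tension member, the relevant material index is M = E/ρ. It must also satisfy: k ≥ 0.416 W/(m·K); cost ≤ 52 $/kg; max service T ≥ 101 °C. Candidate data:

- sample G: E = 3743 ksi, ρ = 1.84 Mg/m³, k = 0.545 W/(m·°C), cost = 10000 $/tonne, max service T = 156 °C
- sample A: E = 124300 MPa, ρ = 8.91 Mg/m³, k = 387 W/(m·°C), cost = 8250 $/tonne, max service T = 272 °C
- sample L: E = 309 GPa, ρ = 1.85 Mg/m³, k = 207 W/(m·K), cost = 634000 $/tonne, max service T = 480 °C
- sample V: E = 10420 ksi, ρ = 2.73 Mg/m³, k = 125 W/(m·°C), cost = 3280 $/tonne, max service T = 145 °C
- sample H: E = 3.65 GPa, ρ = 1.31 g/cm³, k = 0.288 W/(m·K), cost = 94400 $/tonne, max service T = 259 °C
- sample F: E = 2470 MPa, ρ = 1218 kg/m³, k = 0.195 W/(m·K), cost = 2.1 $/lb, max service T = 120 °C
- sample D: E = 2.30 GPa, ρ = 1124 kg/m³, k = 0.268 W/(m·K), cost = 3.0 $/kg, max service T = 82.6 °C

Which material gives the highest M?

Screen on constraints: k ≥ 0.416 W/(m·K); cost ≤ 52 $/kg; max service T ≥ 101 °C. Survivors: sample G, sample A, sample V.
Normalizing units and computing the index:
  sample G: E = 25.81 GPa, ρ = 1840 kg/m³
  sample A: E = 124.3 GPa, ρ = 8910 kg/m³
  sample V: E = 71.84 GPa, ρ = 2730 kg/m³
  sample V: M = 26.3 MN·m/kg
  sample G: M = 14.0 MN·m/kg
  sample A: M = 14.0 MN·m/kg
The maximum is for sample V.

sample V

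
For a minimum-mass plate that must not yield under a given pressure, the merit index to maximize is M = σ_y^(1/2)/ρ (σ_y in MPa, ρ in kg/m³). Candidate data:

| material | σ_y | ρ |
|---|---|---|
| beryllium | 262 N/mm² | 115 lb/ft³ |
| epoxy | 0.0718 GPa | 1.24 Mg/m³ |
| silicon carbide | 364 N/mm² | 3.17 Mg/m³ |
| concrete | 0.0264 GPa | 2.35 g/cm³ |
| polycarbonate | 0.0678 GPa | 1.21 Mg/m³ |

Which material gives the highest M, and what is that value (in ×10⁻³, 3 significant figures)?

Putting every candidate on a common basis:
  beryllium: σ_y = 262.0 MPa, ρ = 1842 kg/m³
  epoxy: σ_y = 71.80 MPa, ρ = 1240 kg/m³
  silicon carbide: σ_y = 364.0 MPa, ρ = 3170 kg/m³
  concrete: σ_y = 26.40 MPa, ρ = 2350 kg/m³
  polycarbonate: σ_y = 67.80 MPa, ρ = 1210 kg/m³
  beryllium: M = 8.79×10⁻³
  epoxy: M = 6.83×10⁻³
  polycarbonate: M = 6.81×10⁻³
  silicon carbide: M = 6.02×10⁻³
  concrete: M = 2.19×10⁻³
Beryllium has the largest M.

beryllium, M = 8.79×10⁻³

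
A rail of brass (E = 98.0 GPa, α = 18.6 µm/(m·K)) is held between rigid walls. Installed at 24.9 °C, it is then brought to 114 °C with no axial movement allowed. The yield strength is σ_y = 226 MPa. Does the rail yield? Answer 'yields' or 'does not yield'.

does not yield

ΔT = 89.10 K. Constrained thermal stress σ = E·α·ΔT = 98.00×10³ MPa × 18.6×10⁻⁶ × 89.10 = 162 MPa (compressive).
Compare to σ_y = 226 MPa: σ < σ_y, so it does not yield.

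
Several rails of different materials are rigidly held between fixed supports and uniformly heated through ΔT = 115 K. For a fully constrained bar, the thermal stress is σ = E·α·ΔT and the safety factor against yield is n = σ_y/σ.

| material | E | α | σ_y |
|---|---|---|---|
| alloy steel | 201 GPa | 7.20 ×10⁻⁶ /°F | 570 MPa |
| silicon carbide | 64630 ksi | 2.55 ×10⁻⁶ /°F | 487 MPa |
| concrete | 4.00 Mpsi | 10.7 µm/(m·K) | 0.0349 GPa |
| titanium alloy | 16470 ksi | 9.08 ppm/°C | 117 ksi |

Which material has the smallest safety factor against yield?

concrete

With everything in SI (GPa, ×10⁻⁶/K, MPa):
  alloy steel: E = 201.0, α = 13.0, σ_y = 570.0 → σ = 300 MPa, n = 1.90
  silicon carbide: E = 445.6, α = 4.59, σ_y = 487.0 → σ = 235 MPa, n = 2.07
  concrete: E = 27.58, α = 10.7, σ_y = 34.90 → σ = 33.9 MPa, n = 1.03
  titanium alloy: E = 113.6, α = 9.08, σ_y = 806.7 → σ = 119 MPa, n = 6.80
Smallest n: concrete with n = 1.03.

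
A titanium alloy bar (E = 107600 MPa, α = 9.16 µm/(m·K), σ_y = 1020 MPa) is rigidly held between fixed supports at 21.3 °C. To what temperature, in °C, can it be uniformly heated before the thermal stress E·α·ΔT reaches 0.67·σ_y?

E = 107600 MPa = 107.6 GPa.
E·α·ΔT = 683.4 MPa ⇒ ΔT = 683.4 / (107.6×10³ × 9.16×10⁻⁶) = 693.4 K.
T = 21.3 + 693.4 = 714.7 °C.

715 °C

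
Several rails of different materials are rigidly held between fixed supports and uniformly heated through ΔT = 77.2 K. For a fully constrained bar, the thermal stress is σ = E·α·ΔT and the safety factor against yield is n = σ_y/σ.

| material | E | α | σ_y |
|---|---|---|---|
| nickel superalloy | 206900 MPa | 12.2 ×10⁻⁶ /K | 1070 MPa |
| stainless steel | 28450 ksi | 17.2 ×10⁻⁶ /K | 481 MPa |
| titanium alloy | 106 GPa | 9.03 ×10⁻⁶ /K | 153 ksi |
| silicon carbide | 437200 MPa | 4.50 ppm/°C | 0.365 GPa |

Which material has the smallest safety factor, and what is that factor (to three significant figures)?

With everything in SI (GPa, ×10⁻⁶/K, MPa):
  nickel superalloy: E = 206.9, α = 12.2, σ_y = 1070 → σ = 195 MPa, n = 5.49
  stainless steel: E = 196.2, α = 17.2, σ_y = 481.0 → σ = 260 MPa, n = 1.85
  titanium alloy: E = 106.0, α = 9.03, σ_y = 1055 → σ = 73.9 MPa, n = 14.3
  silicon carbide: E = 437.2, α = 4.50, σ_y = 365.0 → σ = 152 MPa, n = 2.40
Stainless steel has the lowest safety factor, n = 1.85.

stainless steel, n = 1.85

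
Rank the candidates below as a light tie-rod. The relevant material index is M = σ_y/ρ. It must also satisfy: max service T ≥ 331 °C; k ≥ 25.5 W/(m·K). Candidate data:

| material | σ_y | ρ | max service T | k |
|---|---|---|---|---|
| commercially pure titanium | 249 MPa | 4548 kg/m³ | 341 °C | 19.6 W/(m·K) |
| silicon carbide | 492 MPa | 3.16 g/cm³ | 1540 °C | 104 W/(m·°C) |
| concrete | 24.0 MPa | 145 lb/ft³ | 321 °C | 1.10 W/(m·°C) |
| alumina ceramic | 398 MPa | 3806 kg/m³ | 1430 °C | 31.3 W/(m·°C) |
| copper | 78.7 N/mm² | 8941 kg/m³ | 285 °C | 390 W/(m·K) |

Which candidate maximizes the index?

silicon carbide

Screen on constraints: max service T ≥ 331 °C; k ≥ 25.5 W/(m·K). Survivors: silicon carbide, alumina ceramic.
After converting to SI:
  silicon carbide: σ_y = 492.0 MPa, ρ = 3160 kg/m³
  alumina ceramic: σ_y = 398.0 MPa, ρ = 3806 kg/m³
  silicon carbide: M = 156 kN·m/kg
  alumina ceramic: M = 105 kN·m/kg
Silicon carbide ranks first.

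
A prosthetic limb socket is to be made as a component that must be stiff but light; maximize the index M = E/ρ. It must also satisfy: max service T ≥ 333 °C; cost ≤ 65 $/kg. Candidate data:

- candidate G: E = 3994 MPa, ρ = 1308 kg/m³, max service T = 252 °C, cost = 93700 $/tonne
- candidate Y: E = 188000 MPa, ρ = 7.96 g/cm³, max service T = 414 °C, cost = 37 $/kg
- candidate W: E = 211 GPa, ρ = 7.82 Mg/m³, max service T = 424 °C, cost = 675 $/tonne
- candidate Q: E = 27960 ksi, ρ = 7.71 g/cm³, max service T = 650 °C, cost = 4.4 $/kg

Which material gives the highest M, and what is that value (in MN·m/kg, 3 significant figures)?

candidate W, M = 27.0 MN·m/kg

Screen on constraints: max service T ≥ 333 °C; cost ≤ 65 $/kg. Survivors: candidate Y, candidate W, candidate Q.
Normalizing units and computing the index:
  candidate Y: E = 188.0 GPa, ρ = 7960 kg/m³
  candidate W: E = 211.0 GPa, ρ = 7820 kg/m³
  candidate Q: E = 192.8 GPa, ρ = 7710 kg/m³
  candidate W: M = 27.0 MN·m/kg
  candidate Q: M = 25.0 MN·m/kg
  candidate Y: M = 23.6 MN·m/kg
Candidate W ranks first.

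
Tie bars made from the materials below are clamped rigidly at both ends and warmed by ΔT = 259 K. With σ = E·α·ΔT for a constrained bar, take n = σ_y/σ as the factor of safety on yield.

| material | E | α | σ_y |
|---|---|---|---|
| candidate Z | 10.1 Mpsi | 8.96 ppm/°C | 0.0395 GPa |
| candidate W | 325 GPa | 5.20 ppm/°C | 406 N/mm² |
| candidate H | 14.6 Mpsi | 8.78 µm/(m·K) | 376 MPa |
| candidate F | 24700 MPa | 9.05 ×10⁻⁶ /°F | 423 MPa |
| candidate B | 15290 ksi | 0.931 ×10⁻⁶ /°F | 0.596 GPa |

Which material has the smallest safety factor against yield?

candidate Z

Converting E to GPa, α to ×10⁻⁶/K, σ_y to MPa, then σ and n for each:
  candidate Z: E = 69.64, α = 8.96, σ_y = 39.50 → σ = 162 MPa, n = 0.244
  candidate W: E = 325.0, α = 5.20, σ_y = 406.0 → σ = 438 MPa, n = 0.928
  candidate H: E = 100.7, α = 8.78, σ_y = 376.0 → σ = 229 MPa, n = 1.64
  candidate F: E = 24.70, α = 16.3, σ_y = 423.0 → σ = 104 MPa, n = 4.06
  candidate B: E = 105.4, α = 1.68, σ_y = 596.0 → σ = 45.8 MPa, n = 13.0
The minimum is candidate Z at n = 0.244.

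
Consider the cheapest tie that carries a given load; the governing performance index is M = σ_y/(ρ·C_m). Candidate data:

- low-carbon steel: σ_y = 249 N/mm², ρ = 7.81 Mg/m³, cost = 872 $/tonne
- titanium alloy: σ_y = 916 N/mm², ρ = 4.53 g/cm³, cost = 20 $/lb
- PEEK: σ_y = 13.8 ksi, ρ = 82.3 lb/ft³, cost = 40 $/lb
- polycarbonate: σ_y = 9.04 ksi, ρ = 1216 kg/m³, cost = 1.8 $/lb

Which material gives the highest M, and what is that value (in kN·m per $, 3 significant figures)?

In SI units:
  low-carbon steel: σ_y = 249.0 MPa, ρ = 7810 kg/m³, cost = 0.8720 $/kg
  titanium alloy: σ_y = 916.0 MPa, ρ = 4530 kg/m³, cost = 44.09 $/kg
  PEEK: σ_y = 95.15 MPa, ρ = 1318 kg/m³, cost = 88.18 $/kg
  polycarbonate: σ_y = 62.33 MPa, ρ = 1216 kg/m³, cost = 3.968 $/kg
  low-carbon steel: M = 36.6 kN·m per $
  polycarbonate: M = 12.9 kN·m per $
  titanium alloy: M = 4.59 kN·m per $
  PEEK: M = 0.818 kN·m per $
Low-carbon steel ranks first.

low-carbon steel, M = 36.6 kN·m per $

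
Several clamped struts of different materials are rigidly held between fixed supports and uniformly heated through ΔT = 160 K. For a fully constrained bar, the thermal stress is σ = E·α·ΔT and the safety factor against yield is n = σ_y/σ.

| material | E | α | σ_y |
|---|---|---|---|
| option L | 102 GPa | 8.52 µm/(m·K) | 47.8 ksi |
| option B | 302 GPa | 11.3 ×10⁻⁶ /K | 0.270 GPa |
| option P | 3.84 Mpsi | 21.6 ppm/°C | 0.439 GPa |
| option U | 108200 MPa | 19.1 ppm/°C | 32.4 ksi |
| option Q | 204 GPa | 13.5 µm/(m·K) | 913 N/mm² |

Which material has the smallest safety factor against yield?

option B

Per material, after unit conversion:
  option L: E = 102.0, α = 8.52, σ_y = 329.6 → σ = 139 MPa, n = 2.37
  option B: E = 302.0, α = 11.3, σ_y = 270.0 → σ = 546 MPa, n = 0.494
  option P: E = 26.48, α = 21.6, σ_y = 439.0 → σ = 91.5 MPa, n = 4.80
  option U: E = 108.2, α = 19.1, σ_y = 223.4 → σ = 331 MPa, n = 0.676
  option Q: E = 204.0, α = 13.5, σ_y = 913.0 → σ = 441 MPa, n = 2.07
Option B has the lowest safety factor, n = 0.494.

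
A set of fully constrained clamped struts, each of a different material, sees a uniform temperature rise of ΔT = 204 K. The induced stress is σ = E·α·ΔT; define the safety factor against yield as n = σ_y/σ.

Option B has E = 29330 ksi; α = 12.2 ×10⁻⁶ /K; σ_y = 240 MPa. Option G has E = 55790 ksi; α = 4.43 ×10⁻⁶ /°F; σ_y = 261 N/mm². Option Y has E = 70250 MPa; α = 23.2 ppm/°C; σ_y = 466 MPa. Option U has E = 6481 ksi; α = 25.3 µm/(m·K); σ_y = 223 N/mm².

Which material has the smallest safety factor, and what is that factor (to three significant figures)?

option G, n = 0.417

In consistent units (E in GPa, α in ×10⁻⁶/K, σ_y in MPa):
  option B: E = 202.2, α = 12.2, σ_y = 240.0 → σ = 503 MPa, n = 0.477
  option G: E = 384.7, α = 7.97, σ_y = 261.0 → σ = 626 MPa, n = 0.417
  option Y: E = 70.25, α = 23.2, σ_y = 466.0 → σ = 332 MPa, n = 1.40
  option U: E = 44.68, α = 25.3, σ_y = 223.0 → σ = 231 MPa, n = 0.967
Option G has the lowest safety factor, n = 0.417.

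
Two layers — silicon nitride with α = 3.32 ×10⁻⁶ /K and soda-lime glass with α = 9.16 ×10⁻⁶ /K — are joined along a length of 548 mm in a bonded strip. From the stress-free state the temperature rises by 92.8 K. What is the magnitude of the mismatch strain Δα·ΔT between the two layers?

Δα = |3.32 − 9.16|×10⁻⁶/K = 5.84×10⁻⁶/K.
Mismatch strain = Δα·ΔT = 5.84×10⁻⁶ × 92.8 = 5.42×10⁻⁴.

5.42×10⁻⁴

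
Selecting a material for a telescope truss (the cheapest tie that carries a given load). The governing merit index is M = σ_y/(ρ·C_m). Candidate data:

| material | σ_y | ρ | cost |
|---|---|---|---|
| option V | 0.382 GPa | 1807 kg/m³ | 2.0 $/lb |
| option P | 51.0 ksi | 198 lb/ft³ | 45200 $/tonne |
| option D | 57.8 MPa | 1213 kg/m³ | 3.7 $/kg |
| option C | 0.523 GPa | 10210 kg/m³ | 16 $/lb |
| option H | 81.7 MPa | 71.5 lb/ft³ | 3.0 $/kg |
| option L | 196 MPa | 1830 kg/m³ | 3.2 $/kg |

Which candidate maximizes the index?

In SI units:
  option V: σ_y = 382.0 MPa, ρ = 1807 kg/m³, cost = 4.409 $/kg
  option P: σ_y = 351.6 MPa, ρ = 3172 kg/m³, cost = 45.20 $/kg
  option D: σ_y = 57.80 MPa, ρ = 1213 kg/m³, cost = 3.700 $/kg
  option C: σ_y = 523.0 MPa, ρ = 10210 kg/m³, cost = 35.27 $/kg
  option H: σ_y = 81.70 MPa, ρ = 1145 kg/m³, cost = 3.000 $/kg
  option L: σ_y = 196.0 MPa, ρ = 1830 kg/m³, cost = 3.200 $/kg
  option V: M = 47.9 kN·m per $
  option L: M = 33.5 kN·m per $
  option H: M = 23.8 kN·m per $
  option D: M = 12.9 kN·m per $
  option P: M = 2.45 kN·m per $
  option C: M = 1.45 kN·m per $
Option V ranks first.

option V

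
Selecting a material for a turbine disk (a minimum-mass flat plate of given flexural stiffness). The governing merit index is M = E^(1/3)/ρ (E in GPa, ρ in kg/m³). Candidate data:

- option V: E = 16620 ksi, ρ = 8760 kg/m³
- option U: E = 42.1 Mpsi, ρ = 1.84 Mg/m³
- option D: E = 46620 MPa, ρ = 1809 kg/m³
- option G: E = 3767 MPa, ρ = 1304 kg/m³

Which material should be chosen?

Normalizing units and computing the index:
  option V: E = 114.6 GPa, ρ = 8760 kg/m³
  option U: E = 290.3 GPa, ρ = 1840 kg/m³
  option D: E = 46.62 GPa, ρ = 1809 kg/m³
  option G: E = 3.767 GPa, ρ = 1304 kg/m³
  option U: M = 3.60×10⁻³
  option D: M = 1.99×10⁻³
  option G: M = 1.19×10⁻³
  option V: M = 0.554×10⁻³
Option U ranks first.

option U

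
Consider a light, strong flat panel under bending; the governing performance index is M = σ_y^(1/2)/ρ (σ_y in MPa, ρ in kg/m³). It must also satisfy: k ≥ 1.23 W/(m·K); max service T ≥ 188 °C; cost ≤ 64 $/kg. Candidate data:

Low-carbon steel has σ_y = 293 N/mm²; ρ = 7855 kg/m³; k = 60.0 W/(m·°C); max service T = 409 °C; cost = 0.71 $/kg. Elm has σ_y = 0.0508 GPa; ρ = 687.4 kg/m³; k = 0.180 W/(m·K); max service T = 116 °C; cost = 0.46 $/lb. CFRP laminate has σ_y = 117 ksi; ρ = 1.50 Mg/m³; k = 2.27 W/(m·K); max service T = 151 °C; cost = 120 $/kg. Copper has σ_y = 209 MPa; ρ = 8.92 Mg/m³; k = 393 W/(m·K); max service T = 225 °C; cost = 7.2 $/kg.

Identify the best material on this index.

Screen on constraints: k ≥ 1.23 W/(m·K); max service T ≥ 188 °C; cost ≤ 64 $/kg. Survivors: low-carbon steel, copper.
In SI units:
  low-carbon steel: σ_y = 293.0 MPa, ρ = 7855 kg/m³
  copper: σ_y = 209.0 MPa, ρ = 8920 kg/m³
  low-carbon steel: M = 2.18×10⁻³
  copper: M = 1.62×10⁻³
Low-carbon steel has the largest M.

low-carbon steel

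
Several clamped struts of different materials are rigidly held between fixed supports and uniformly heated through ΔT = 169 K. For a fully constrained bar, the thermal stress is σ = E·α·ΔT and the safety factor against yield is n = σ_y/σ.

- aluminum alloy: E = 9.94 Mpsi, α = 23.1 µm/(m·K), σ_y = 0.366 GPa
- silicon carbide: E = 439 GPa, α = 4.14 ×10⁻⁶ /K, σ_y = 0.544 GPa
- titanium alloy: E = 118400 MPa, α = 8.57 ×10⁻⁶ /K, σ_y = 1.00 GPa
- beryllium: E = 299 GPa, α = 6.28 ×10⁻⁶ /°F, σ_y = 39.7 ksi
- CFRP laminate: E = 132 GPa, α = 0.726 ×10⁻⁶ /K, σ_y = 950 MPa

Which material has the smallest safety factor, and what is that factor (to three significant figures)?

With everything in SI (GPa, ×10⁻⁶/K, MPa):
  aluminum alloy: E = 68.53, α = 23.1, σ_y = 366.0 → σ = 268 MPa, n = 1.37
  silicon carbide: E = 439.0, α = 4.14, σ_y = 544.0 → σ = 307 MPa, n = 1.77
  titanium alloy: E = 118.4, α = 8.57, σ_y = 1000 → σ = 171 MPa, n = 5.83
  beryllium: E = 299.0, α = 11.3, σ_y = 273.7 → σ = 571 MPa, n = 0.479
  CFRP laminate: E = 132.0, α = 0.726, σ_y = 950.0 → σ = 16.2 MPa, n = 58.7
The minimum is beryllium at n = 0.479.

beryllium, n = 0.479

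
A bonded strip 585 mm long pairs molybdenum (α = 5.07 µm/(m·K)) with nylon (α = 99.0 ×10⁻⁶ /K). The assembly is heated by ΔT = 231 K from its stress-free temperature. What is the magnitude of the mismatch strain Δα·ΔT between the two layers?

Δα = |5.07 − 99.0|×10⁻⁶/K = 93.9×10⁻⁶/K.
Mismatch strain = Δα·ΔT = 93.9×10⁻⁶ × 231.0 = 0.0217.

0.0217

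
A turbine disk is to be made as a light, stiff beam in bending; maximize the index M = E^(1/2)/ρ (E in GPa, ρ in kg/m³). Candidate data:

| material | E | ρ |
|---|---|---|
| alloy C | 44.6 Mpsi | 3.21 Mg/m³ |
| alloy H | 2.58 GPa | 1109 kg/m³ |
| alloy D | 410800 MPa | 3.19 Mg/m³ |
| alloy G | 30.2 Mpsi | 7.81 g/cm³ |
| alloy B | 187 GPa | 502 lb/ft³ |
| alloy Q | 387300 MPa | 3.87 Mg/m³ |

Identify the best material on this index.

In SI units:
  alloy C: E = 307.5 GPa, ρ = 3210 kg/m³
  alloy H: E = 2.580 GPa, ρ = 1109 kg/m³
  alloy D: E = 410.8 GPa, ρ = 3190 kg/m³
  alloy G: E = 208.2 GPa, ρ = 7810 kg/m³
  alloy B: E = 187.0 GPa, ρ = 8041 kg/m³
  alloy Q: E = 387.3 GPa, ρ = 3870 kg/m³
  alloy D: M = 6.35×10⁻³
  alloy C: M = 5.46×10⁻³
  alloy Q: M = 5.09×10⁻³
  alloy G: M = 1.85×10⁻³
  alloy B: M = 1.70×10⁻³
  alloy H: M = 1.45×10⁻³
The maximum is for alloy D.

alloy D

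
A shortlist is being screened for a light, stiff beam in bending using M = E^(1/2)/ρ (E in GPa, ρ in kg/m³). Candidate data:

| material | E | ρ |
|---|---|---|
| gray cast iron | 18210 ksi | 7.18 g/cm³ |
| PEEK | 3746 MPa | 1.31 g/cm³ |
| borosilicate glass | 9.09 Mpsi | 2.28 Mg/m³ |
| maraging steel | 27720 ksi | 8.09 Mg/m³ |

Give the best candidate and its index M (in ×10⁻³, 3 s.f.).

In SI units:
  gray cast iron: E = 125.6 GPa, ρ = 7180 kg/m³
  PEEK: E = 3.746 GPa, ρ = 1310 kg/m³
  borosilicate glass: E = 62.67 GPa, ρ = 2280 kg/m³
  maraging steel: E = 191.1 GPa, ρ = 8090 kg/m³
  borosilicate glass: M = 3.47×10⁻³
  maraging steel: M = 1.71×10⁻³
  gray cast iron: M = 1.56×10⁻³
  PEEK: M = 1.48×10⁻³
Borosilicate glass ranks first.

borosilicate glass, M = 3.47×10⁻³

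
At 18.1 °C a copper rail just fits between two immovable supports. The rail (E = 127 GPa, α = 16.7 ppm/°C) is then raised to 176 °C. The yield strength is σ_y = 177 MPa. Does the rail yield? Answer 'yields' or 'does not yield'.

ΔT = 157.9 K. Constrained thermal stress σ = E·α·ΔT = 127.0×10³ MPa × 16.7×10⁻⁶ × 157.9 = 335 MPa (compressive).
Compare to σ_y = 177 MPa: σ ≥ σ_y, so it yields.

yields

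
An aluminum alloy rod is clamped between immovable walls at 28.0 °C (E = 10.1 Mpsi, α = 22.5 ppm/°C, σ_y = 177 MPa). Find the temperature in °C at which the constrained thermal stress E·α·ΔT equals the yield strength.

141 °C

E = 10.1 Mpsi = 69.64 GPa.
E·α·ΔT = 177.0 MPa ⇒ ΔT = 177.0 / (69.64×10³ × 22.5×10⁻⁶) = 113.0 K.
T = 28.0 + 113.0 = 141.0 °C.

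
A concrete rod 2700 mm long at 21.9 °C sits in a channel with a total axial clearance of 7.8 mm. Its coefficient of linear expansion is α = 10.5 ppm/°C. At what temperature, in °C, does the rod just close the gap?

α·L₀·ΔT = 7.8 mm ⇒ ΔT = 7.8 / (10.5×10⁻⁶ × 2700.0) = 275.1 K.
T = 21.9 + 275.1 = 297.0 °C.

297 °C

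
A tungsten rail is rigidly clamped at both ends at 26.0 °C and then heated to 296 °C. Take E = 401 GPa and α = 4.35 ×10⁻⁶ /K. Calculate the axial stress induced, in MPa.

ΔT = 270.0 K. Constrained thermal stress σ = E·α·ΔT = 401.0×10³ MPa × 4.35×10⁻⁶ × 270.0 = 471 MPa (compressive).

471 MPa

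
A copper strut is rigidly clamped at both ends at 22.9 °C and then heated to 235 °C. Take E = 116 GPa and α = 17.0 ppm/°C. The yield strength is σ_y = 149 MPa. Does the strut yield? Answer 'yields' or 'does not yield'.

yields

ΔT = 212.1 K. Constrained thermal stress σ = E·α·ΔT = 116.0×10³ MPa × 17.0×10⁻⁶ × 212.1 = 418 MPa (compressive).
Compare to σ_y = 149 MPa: σ ≥ σ_y, so it yields.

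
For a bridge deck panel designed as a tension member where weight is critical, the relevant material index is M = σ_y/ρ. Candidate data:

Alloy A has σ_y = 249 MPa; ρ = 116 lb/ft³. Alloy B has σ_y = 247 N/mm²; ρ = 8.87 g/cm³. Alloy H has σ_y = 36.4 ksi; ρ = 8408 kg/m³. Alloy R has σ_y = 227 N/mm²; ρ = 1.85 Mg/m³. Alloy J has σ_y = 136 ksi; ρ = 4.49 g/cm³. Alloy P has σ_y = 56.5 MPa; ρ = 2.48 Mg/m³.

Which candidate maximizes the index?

alloy J

After converting to SI:
  alloy A: σ_y = 249.0 MPa, ρ = 1858 kg/m³
  alloy B: σ_y = 247.0 MPa, ρ = 8870 kg/m³
  alloy H: σ_y = 251.0 MPa, ρ = 8408 kg/m³
  alloy R: σ_y = 227.0 MPa, ρ = 1850 kg/m³
  alloy J: σ_y = 937.7 MPa, ρ = 4490 kg/m³
  alloy P: σ_y = 56.50 MPa, ρ = 2480 kg/m³
  alloy J: M = 209 kN·m/kg
  alloy A: M = 134 kN·m/kg
  alloy R: M = 123 kN·m/kg
  alloy H: M = 29.8 kN·m/kg
  alloy B: M = 27.8 kN·m/kg
  alloy P: M = 22.8 kN·m/kg
Alloy J has the largest M.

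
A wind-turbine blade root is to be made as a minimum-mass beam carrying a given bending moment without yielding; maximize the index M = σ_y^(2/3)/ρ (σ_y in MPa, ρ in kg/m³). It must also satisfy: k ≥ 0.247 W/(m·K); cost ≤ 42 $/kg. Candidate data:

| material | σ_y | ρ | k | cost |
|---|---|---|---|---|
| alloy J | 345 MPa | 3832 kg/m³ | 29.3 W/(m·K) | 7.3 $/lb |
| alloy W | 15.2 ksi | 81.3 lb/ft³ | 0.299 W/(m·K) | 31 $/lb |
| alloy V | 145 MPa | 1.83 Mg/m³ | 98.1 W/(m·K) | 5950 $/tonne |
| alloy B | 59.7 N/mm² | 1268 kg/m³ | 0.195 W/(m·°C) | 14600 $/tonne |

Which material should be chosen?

alloy V

Screen on constraints: k ≥ 0.247 W/(m·K); cost ≤ 42 $/kg. Survivors: alloy J, alloy V.
In SI units:
  alloy J: σ_y = 345.0 MPa, ρ = 3832 kg/m³
  alloy V: σ_y = 145.0 MPa, ρ = 1830 kg/m³
  alloy V: M = 15.1×10⁻³
  alloy J: M = 12.8×10⁻³
Alloy V has the largest M.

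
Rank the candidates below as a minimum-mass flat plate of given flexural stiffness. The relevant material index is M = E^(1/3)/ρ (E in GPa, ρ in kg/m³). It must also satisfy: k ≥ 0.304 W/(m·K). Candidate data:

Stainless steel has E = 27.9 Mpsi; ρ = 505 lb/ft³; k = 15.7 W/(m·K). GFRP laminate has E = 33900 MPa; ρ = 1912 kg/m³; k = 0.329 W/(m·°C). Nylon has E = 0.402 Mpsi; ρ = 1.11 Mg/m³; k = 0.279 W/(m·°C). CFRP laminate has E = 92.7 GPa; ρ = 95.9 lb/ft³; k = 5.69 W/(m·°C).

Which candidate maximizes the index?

Screen on constraints: k ≥ 0.304 W/(m·K). Survivors: stainless steel, GFRP laminate, CFRP laminate.
After converting to SI:
  stainless steel: E = 192.4 GPa, ρ = 8089 kg/m³
  GFRP laminate: E = 33.90 GPa, ρ = 1912 kg/m³
  CFRP laminate: E = 92.70 GPa, ρ = 1536 kg/m³
  CFRP laminate: M = 2.95×10⁻³
  GFRP laminate: M = 1.69×10⁻³
  stainless steel: M = 0.714×10⁻³
CFRP laminate ranks first.

CFRP laminate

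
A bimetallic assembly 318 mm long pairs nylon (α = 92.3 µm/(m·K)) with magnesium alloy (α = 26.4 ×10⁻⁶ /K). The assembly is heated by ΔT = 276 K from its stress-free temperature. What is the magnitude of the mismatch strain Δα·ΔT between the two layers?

Δα = |92.3 − 26.4|×10⁻⁶/K = 65.9×10⁻⁶/K.
Mismatch strain = Δα·ΔT = 65.9×10⁻⁶ × 276.0 = 0.0182.

0.0182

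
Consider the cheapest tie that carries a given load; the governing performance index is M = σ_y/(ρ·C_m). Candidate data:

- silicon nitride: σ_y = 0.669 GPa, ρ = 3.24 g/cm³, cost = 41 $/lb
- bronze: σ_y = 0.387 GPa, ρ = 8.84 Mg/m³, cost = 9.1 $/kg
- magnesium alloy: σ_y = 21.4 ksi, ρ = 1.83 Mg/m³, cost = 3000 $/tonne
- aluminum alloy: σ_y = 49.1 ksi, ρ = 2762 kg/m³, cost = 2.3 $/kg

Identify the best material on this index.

Convert each candidate to consistent units, then evaluate M:
  silicon nitride: σ_y = 669.0 MPa, ρ = 3240 kg/m³, cost = 90.39 $/kg
  bronze: σ_y = 387.0 MPa, ρ = 8840 kg/m³, cost = 9.100 $/kg
  magnesium alloy: σ_y = 147.5 MPa, ρ = 1830 kg/m³, cost = 3.000 $/kg
  aluminum alloy: σ_y = 338.5 MPa, ρ = 2762 kg/m³, cost = 2.300 $/kg
  aluminum alloy: M = 53.3 kN·m per $
  magnesium alloy: M = 26.9 kN·m per $
  bronze: M = 4.81 kN·m per $
  silicon nitride: M = 2.28 kN·m per $
The maximum is for aluminum alloy.

aluminum alloy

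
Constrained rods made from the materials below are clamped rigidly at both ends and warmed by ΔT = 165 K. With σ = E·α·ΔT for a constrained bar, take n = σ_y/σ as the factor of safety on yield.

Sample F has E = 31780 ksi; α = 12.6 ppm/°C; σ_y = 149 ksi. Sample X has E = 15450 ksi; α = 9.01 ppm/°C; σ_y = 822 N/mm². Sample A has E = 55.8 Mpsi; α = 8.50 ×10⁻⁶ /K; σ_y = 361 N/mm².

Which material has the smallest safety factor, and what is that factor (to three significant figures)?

Converting E to GPa, α to ×10⁻⁶/K, σ_y to MPa, then σ and n for each:
  sample F: E = 219.1, α = 12.6, σ_y = 1027 → σ = 456 MPa, n = 2.26
  sample X: E = 106.5, α = 9.01, σ_y = 822.0 → σ = 158 MPa, n = 5.19
  sample A: E = 384.7, α = 8.50, σ_y = 361.0 → σ = 540 MPa, n = 0.669
Sample A has the lowest safety factor, n = 0.669.

sample A, n = 0.669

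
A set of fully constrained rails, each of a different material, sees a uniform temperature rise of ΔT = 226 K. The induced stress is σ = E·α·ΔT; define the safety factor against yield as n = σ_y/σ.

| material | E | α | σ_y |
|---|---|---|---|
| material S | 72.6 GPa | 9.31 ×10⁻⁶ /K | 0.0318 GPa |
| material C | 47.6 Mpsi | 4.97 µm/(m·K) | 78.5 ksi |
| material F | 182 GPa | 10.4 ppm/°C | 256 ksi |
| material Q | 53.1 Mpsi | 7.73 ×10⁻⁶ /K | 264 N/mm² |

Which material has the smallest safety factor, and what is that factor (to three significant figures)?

material S, n = 0.208

With everything in SI (GPa, ×10⁻⁶/K, MPa):
  material S: E = 72.60, α = 9.31, σ_y = 31.80 → σ = 153 MPa, n = 0.208
  material C: E = 328.2, α = 4.97, σ_y = 541.2 → σ = 369 MPa, n = 1.47
  material F: E = 182.0, α = 10.4, σ_y = 1765 → σ = 428 MPa, n = 4.13
  material Q: E = 366.1, α = 7.73, σ_y = 264.0 → σ = 640 MPa, n = 0.413
Smallest n: material S with n = 0.208.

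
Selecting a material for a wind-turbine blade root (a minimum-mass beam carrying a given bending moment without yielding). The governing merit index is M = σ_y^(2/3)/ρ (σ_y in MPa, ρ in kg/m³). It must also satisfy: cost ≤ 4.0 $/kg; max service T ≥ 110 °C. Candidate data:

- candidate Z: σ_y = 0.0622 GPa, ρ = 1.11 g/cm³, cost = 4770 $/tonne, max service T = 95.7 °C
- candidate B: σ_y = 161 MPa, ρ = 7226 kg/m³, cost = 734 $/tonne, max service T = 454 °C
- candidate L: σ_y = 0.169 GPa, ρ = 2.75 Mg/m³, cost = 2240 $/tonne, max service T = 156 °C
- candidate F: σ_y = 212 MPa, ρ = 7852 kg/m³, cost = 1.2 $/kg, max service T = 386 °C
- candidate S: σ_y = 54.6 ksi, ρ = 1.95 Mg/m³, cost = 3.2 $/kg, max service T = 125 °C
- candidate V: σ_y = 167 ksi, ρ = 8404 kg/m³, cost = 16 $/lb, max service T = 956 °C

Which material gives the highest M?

Screen on constraints: cost ≤ 4.0 $/kg; max service T ≥ 110 °C. Survivors: candidate B, candidate L, candidate F, candidate S.
Convert each candidate to consistent units, then evaluate M:
  candidate B: σ_y = 161.0 MPa, ρ = 7226 kg/m³
  candidate L: σ_y = 169.0 MPa, ρ = 2750 kg/m³
  candidate F: σ_y = 212.0 MPa, ρ = 7852 kg/m³
  candidate S: σ_y = 376.5 MPa, ρ = 1950 kg/m³
  candidate S: M = 26.7×10⁻³
  candidate L: M = 11.1×10⁻³
  candidate F: M = 4.53×10⁻³
  candidate B: M = 4.10×10⁻³
Candidate S has the largest M.

candidate S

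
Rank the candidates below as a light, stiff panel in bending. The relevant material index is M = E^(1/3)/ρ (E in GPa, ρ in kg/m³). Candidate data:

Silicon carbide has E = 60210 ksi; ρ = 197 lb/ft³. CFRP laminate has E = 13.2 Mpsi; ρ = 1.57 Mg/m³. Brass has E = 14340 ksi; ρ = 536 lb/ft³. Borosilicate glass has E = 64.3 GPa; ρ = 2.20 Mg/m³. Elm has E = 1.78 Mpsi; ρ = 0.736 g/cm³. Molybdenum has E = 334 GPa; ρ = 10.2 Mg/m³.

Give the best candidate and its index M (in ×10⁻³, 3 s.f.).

elm, M = 3.13×10⁻³

After converting to SI:
  silicon carbide: E = 415.1 GPa, ρ = 3156 kg/m³
  CFRP laminate: E = 91.01 GPa, ρ = 1570 kg/m³
  brass: E = 98.87 GPa, ρ = 8586 kg/m³
  borosilicate glass: E = 64.30 GPa, ρ = 2200 kg/m³
  elm: E = 12.27 GPa, ρ = 736.0 kg/m³
  molybdenum: E = 334.0 GPa, ρ = 10200 kg/m³
  elm: M = 3.13×10⁻³
  CFRP laminate: M = 2.87×10⁻³
  silicon carbide: M = 2.36×10⁻³
  borosilicate glass: M = 1.82×10⁻³
  molybdenum: M = 0.680×10⁻³
  brass: M = 0.539×10⁻³
Highest index: elm.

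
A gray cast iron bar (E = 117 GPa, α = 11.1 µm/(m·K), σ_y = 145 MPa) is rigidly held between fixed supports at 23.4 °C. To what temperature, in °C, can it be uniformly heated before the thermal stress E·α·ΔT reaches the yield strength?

135 °C

E·α·ΔT = 145.0 MPa ⇒ ΔT = 145.0 / (117.0×10³ × 11.1×10⁻⁶) = 111.7 K.
T = 23.4 + 111.7 = 135.1 °C.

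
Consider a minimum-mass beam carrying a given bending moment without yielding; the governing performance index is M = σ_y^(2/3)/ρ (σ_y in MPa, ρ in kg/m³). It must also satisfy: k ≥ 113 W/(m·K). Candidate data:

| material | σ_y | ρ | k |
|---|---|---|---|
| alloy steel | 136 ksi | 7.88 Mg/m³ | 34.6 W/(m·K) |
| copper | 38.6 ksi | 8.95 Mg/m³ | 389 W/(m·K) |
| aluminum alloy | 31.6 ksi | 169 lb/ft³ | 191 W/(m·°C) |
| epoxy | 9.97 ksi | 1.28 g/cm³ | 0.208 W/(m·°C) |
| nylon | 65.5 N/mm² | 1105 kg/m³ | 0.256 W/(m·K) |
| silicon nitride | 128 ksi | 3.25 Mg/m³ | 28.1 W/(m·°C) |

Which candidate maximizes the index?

aluminum alloy

Screen on constraints: k ≥ 113 W/(m·K). Survivors: copper, aluminum alloy.
After converting to SI:
  copper: σ_y = 266.1 MPa, ρ = 8950 kg/m³
  aluminum alloy: σ_y = 217.9 MPa, ρ = 2707 kg/m³
  aluminum alloy: M = 13.4×10⁻³
  copper: M = 4.62×10⁻³
Highest index: aluminum alloy.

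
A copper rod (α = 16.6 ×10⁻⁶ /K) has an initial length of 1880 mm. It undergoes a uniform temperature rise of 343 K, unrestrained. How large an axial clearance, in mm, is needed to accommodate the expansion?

10.7 mm

ΔL = α·L₀·ΔT = 16.6×10⁻⁶ × 1880 mm × 343.0 K = 10.7 mm.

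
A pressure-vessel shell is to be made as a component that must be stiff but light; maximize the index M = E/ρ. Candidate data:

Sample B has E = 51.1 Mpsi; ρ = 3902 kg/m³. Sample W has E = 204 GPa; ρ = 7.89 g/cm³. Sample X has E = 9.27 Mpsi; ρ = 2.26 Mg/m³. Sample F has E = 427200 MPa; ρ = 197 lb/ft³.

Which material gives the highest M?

sample F

Convert each candidate to consistent units, then evaluate M:
  sample B: E = 352.3 GPa, ρ = 3902 kg/m³
  sample W: E = 204.0 GPa, ρ = 7890 kg/m³
  sample X: E = 63.91 GPa, ρ = 2260 kg/m³
  sample F: E = 427.2 GPa, ρ = 3156 kg/m³
  sample F: M = 135 MN·m/kg
  sample B: M = 90.3 MN·m/kg
  sample X: M = 28.3 MN·m/kg
  sample W: M = 25.9 MN·m/kg
The maximum is for sample F.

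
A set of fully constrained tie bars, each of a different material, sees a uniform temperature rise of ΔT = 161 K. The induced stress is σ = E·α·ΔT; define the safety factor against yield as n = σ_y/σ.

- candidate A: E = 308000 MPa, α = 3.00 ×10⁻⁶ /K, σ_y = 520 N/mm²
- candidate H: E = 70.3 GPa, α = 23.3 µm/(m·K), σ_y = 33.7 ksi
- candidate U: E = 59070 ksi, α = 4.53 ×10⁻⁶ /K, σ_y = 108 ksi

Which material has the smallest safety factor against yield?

Converting E to GPa, α to ×10⁻⁶/K, σ_y to MPa, then σ and n for each:
  candidate A: E = 308.0, α = 3.00, σ_y = 520.0 → σ = 149 MPa, n = 3.50
  candidate H: E = 70.30, α = 23.3, σ_y = 232.4 → σ = 264 MPa, n = 0.881
  candidate U: E = 407.3, α = 4.53, σ_y = 744.6 → σ = 297 MPa, n = 2.51
Smallest n: candidate H with n = 0.881.

candidate H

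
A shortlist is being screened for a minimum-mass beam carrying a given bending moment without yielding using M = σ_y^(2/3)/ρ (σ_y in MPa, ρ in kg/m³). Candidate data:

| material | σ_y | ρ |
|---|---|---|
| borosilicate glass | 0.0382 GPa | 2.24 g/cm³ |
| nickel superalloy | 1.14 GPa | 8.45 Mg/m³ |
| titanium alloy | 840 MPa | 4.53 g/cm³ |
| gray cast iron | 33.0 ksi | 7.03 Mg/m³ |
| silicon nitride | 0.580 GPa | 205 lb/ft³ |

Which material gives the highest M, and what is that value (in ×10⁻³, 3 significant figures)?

In SI units:
  borosilicate glass: σ_y = 38.20 MPa, ρ = 2240 kg/m³
  nickel superalloy: σ_y = 1140 MPa, ρ = 8450 kg/m³
  titanium alloy: σ_y = 840.0 MPa, ρ = 4530 kg/m³
  gray cast iron: σ_y = 227.5 MPa, ρ = 7030 kg/m³
  silicon nitride: σ_y = 580.0 MPa, ρ = 3284 kg/m³
  silicon nitride: M = 21.2×10⁻³
  titanium alloy: M = 19.7×10⁻³
  nickel superalloy: M = 12.9×10⁻³
  gray cast iron: M = 5.30×10⁻³
  borosilicate glass: M = 5.06×10⁻³
Silicon nitride has the largest M.

silicon nitride, M = 21.2×10⁻³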